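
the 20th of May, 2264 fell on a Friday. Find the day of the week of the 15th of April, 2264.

Friday

Count forward from the earlier date (April 15, 2264) to the later (May 20, 2264):
April 2264: 30 − 15 = 15 days remain.
May 1–20, 2264: 20 days.
Total: 15 + 20 = 35 days.
35 is a multiple of 7, so the 15th of April, 2264 falls on the same weekday: Friday.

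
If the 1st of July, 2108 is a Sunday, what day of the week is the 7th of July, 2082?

Tuesday

Count forward from the earlier date (July 7, 2082) to the later (July 1, 2108):
From July 7, 2082 to July 7, 2107: 25 years, of which 5 contain a Feb 29 — 20×365 + 5×366 = 9130 days.
(2100 is not a leap year (divisible by 100 but not 400).)
July 2107: 31 − 7 = 24 days remain.
Then 11 full months totalling 335 days.
July 1, 2108: 1 day.
Residual: 360 days.
Total: 9490 days.
9490 mod 7 = 5, so 5 days before Sunday is Tuesday.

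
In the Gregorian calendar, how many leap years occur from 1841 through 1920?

Years divisible by 4: 1844, 1848, …, 1920 — 20 in all.
Of these, 1900 is divisible by 100 but not 400, so not leap.
Leap years: 20 − 1 = 19.

19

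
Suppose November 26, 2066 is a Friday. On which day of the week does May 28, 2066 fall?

Friday

Count forward from the earlier date (May 28, 2066) to the later (November 26, 2066):
May 2066: 31 − 28 = 3 days remain.
Then June (30), July (31), August (31), September (30), October (31): 30 + 31 + 31 + 30 + 31 = 153 days.
November 1–26, 2066: 26 days.
Total: 3 + 153 + 26 = 182 days.
182 is a multiple of 7, so May 28, 2066 falls on the same weekday: Friday.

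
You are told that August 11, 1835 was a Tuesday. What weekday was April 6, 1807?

Monday

Count forward from the earlier date (April 6, 1807) to the later (August 11, 1835):
From April 6, 1807 to April 6, 1835: 28 years, of which 7 contain a Feb 29 — 21×365 + 7×366 = 10227 days.
April 1835: 30 − 6 = 24 days remain.
Then May (31), June (30), July (31): 31 + 30 + 31 = 92 days.
August 1–11, 1835: 11 days.
Residual: 127 days.
Total: 10354 days.
10354 mod 7 = 1, so 1 day before Tuesday is Monday.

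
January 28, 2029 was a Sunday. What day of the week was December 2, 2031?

Tuesday

January 28, 2029 → January 28, 2030: 365 days.
January 28, 2030 → January 28, 2031: 365 days.
January 2031: 31 − 28 = 3 days remain.
Then 10 full months totalling 303 days.
December 1–2, 2031: 2 days.
Residual: 308 days.
Total: 1038 days.
1038 mod 7 = 2, so 2 days after Sunday is Tuesday.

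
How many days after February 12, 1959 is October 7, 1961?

Day-of-year of February 12, 1959: 43.
Day-of-year of October 7, 1961: 280.
1959 has 365 days, so 365 − 43 = 322 days remain in 1959.
Full years: 1960: 366. Sum = 366.
Total: 322 + 366 + 280 = 968 days.

968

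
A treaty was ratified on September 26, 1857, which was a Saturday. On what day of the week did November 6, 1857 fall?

September 1857: 30 − 26 = 4 days remain.
Then October (31): 31 days.
November 1–6, 1857: 6 days.
Total: 4 + 31 + 6 = 41 days.
41 mod 7 = 6, so 6 days after Saturday is Friday.

Friday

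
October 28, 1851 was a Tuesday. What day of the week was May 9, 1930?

From October 28, 1851 to October 28, 1929: 78 years, of which 19 contain a Feb 29 — 59×365 + 19×366 = 28489 days.
(1900 is not a leap year (divisible by 100 but not 400).)
October 1929: 31 − 28 = 3 days remain.
Then November (30), December (31), January (31), February 1930 (28), March (31), April (30): 30 + 31 + 31 + 28 + 31 + 30 = 181 days.
May 1–9, 1930: 9 days.
Residual: 193 days.
Total: 28682 days.
28682 mod 7 = 3, so 3 days after Tuesday is Friday.

Friday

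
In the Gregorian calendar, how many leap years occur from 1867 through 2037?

42

Years divisible by 4: 1868, 1872, …, 2036 — 43 in all.
Of these, 1900 is divisible by 100 but not 400, so not leap.
2000 is divisible by 400, so still leap.
Leap years: 43 − 1 = 42.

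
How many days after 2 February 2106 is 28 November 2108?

Day-of-year of February 2, 2106: 33.
Day-of-year of November 28, 2108: 333.
2106 has 365 days, so 365 − 33 = 332 days remain in 2106.
Full years: 2107: 365. Sum = 365.
Total: 332 + 365 + 333 = 1030 days.

1030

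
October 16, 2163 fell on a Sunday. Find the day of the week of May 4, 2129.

Count forward from the earlier date (May 4, 2129) to the later (October 16, 2163):
From May 4, 2129 to May 4, 2163: 34 years, of which 8 contain a Feb 29 — 26×365 + 8×366 = 12418 days.
May 2163: 31 − 4 = 27 days remain.
Then June (30), July (31), August (31), September (30): 30 + 31 + 31 + 30 = 122 days.
October 1–16, 2163: 16 days.
Residual: 165 days.
Total: 12583 days.
12583 mod 7 = 4, so 4 days before Sunday is Wednesday.

Wednesday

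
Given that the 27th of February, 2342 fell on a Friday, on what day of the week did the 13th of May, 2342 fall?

Wednesday

February 2342: 28 − 27 = 1 day remains (2342 is not a leap year, so February has 28 days).
Then March (31), April (30): 31 + 30 = 61 days.
May 1–13, 2342: 13 days.
Total: 1 + 61 + 13 = 75 days.
75 mod 7 = 5, so 5 days after Friday is Wednesday.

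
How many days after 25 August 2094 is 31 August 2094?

6

Within August 2094: 31 − 25 = 6 days.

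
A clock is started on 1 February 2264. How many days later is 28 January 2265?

362

Day-of-year of February 1, 2264: 32.
Day-of-year of January 28, 2265: 28.
2264 has 366 days, so 366 − 32 = 334 days remain in 2264.
Total: 334 + 28 = 362 days.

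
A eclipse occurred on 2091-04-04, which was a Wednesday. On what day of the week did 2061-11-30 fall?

Wednesday

Count forward from the earlier date (November 30, 2061) to the later (April 4, 2091):
Day-of-year of November 30, 2061: 334.
Day-of-year of April 4, 2091: 94.
2061 has 365 days, so 365 − 334 = 31 days remain in 2061.
Full years 2062–2090: 22 common + 7 leap = 22×365 + 7×366 = 10592 days.
Total: 31 + 10592 + 94 = 10717 days.
10717 is a multiple of 7, so 2061-11-30 falls on the same weekday: Wednesday.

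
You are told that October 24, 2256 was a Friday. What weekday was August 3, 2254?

Thursday

Count forward from the earlier date (August 3, 2254) to the later (October 24, 2256):
Day-of-year of August 3, 2254: 215.
Day-of-year of October 24, 2256: 298.
2254 has 365 days, so 365 − 215 = 150 days remain in 2254.
Full years: 2255: 365. Sum = 365.
Total: 150 + 365 + 298 = 813 days.
813 mod 7 = 1, so 1 day before Friday is Thursday.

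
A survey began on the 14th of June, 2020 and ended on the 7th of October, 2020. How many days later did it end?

115

June 2020: 30 − 14 = 16 days remain.
Then July (31), August (31), September (30): 31 + 31 + 30 = 92 days.
October 1–7, 2020: 7 days.
Total: 16 + 92 + 7 = 115 days.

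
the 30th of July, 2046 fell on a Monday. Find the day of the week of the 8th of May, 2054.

Friday

From July 30, 2046 to July 30, 2053: 7 years, of which 2 contain a Feb 29 — 5×365 + 2×366 = 2557 days.
July 2053: 31 − 30 = 1 day remains.
Then 9 full months totalling 273 days.
May 1–8, 2054: 8 days.
Residual: 282 days.
Total: 2839 days.
2839 mod 7 = 4, so 4 days after Monday is Friday.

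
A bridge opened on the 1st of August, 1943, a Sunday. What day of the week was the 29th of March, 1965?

Monday

Day-of-year of August 1, 1943: 213.
Day-of-year of March 29, 1965: 88.
1943 has 365 days, so 365 − 213 = 152 days remain in 1943.
Full years 1944–1964: 15 common + 6 leap = 15×365 + 6×366 = 7671 days.
Total: 152 + 7671 + 88 = 7911 days.
7911 mod 7 = 1, so 1 day after Sunday is Monday.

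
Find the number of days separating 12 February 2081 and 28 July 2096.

Day-of-year of February 12, 2081: 43.
Day-of-year of July 28, 2096: 210.
2081 has 365 days, so 365 − 43 = 322 days remain in 2081.
Full years 2082–2095: 11 common + 3 leap = 11×365 + 3×366 = 5113 days.
Total: 322 + 5113 + 210 = 5645 days.

5645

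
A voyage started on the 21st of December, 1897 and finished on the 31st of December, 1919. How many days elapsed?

8044

Day-of-year of December 21, 1897: 355.
Day-of-year of December 31, 1919: 365.
1897 has 365 days, so 365 − 355 = 10 days remain in 1897.
Full years 1898–1918: 17 common + 4 leap = 17×365 + 4×366 = 7669 days.
Total: 10 + 7669 + 365 = 8044 days.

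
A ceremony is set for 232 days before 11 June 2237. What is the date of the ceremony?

22 October 2236

Count 232 days before June 11, 2237:
October 2236: 31 − 22 = 9 days remain.
Then November (30), December (31), January (31), February 2237 (28), March (31), April (30), May (31): 30 + 31 + 31 + 28 + 31 + 30 + 31 = 212 days.
June 1–11, 2237: 11 days.
Residual: 232 days.
Total: 232 days.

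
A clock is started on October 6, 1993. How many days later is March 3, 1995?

513

Day-of-year of October 6, 1993: 279.
Day-of-year of March 3, 1995: 62.
1993 has 365 days, so 365 − 279 = 86 days remain in 1993.
Full years: 1994: 365. Sum = 365.
Total: 86 + 365 + 62 = 513 days.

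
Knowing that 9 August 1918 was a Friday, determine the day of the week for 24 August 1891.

Count forward from the earlier date (August 24, 1891) to the later (August 9, 1918):
Day-of-year of August 24, 1891: 236.
Day-of-year of August 9, 1918: 221.
1891 has 365 days, so 365 − 236 = 129 days remain in 1891.
Full years 1892–1917: 20 common + 6 leap = 20×365 + 6×366 = 9496 days.
Total: 129 + 9496 + 221 = 9846 days.
9846 mod 7 = 4, so 4 days before Friday is Monday.

Monday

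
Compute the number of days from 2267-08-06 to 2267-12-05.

121

August 2267: 31 − 6 = 25 days remain.
Then September (30), October (31), November (30): 30 + 31 + 30 = 91 days.
December 1–5, 2267: 5 days.
Total: 25 + 91 + 5 = 121 days.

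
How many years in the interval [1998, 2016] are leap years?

5

Years divisible by 4 in [1998, 2016]: 2000, 2004, 2008, 2012, 2016.
2000 is divisible by 400, so still leap.
No century exceptions apply. Count: 5.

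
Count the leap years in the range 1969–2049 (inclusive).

20

Years divisible by 4: 1972, 1976, …, 2048 — 20 in all.
2000 is divisible by 400, so still leap.
No century exceptions apply. Count: 20.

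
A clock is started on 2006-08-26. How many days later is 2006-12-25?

121

August 2006: 31 − 26 = 5 days remain.
Then September (30), October (31), November (30): 30 + 31 + 30 = 91 days.
December 1–25, 2006: 25 days.
Total: 5 + 91 + 25 = 121 days.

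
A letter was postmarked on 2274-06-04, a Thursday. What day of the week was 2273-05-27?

Count forward from the earlier date (May 27, 2273) to the later (June 4, 2274):
May 2273: 31 − 27 = 4 days remain.
Then 12 full months totalling 365 days.
June 1–4, 2274: 4 days.
Total: 4 + 365 + 4 = 373 days.
373 mod 7 = 2, so 2 days before Thursday is Tuesday.

Tuesday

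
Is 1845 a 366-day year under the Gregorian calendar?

No

1845 is not a leap year.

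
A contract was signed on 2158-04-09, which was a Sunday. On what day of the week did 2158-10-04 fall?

April 2158: 30 − 9 = 21 days remain.
Then May (31), June (30), July (31), August (31), September (30): 31 + 30 + 31 + 31 + 30 = 153 days.
October 1–4, 2158: 4 days.
Total: 21 + 153 + 4 = 178 days.
178 mod 7 = 3, so 3 days after Sunday is Wednesday.

Wednesday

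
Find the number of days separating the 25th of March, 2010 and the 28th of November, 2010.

248

March 2010: 31 − 25 = 6 days remain.
Then April (30), May (31), June (30), July (31), August (31), September (30), October (31): 30 + 31 + 30 + 31 + 31 + 30 + 31 = 214 days.
November 1–28, 2010: 28 days.
Total: 6 + 214 + 28 = 248 days.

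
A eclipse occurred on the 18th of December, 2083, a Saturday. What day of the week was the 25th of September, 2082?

Count forward from the earlier date (September 25, 2082) to the later (December 18, 2083):
Day-of-year of September 25, 2082: 268.
Day-of-year of December 18, 2083: 352.
2082 has 365 days, so 365 − 268 = 97 days remain in 2082.
Total: 97 + 352 = 449 days.
449 mod 7 = 1, so 1 day before Saturday is Friday.

Friday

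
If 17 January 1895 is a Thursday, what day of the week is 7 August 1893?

Monday

Count forward from the earlier date (August 7, 1893) to the later (January 17, 1895):
August 7, 1893 → August 7, 1894: 365 days.
August 1894: 31 − 7 = 24 days remain.
Then September (30), October (31), November (30), December (31): 30 + 31 + 30 + 31 = 122 days.
January 1–17, 1895: 17 days.
Residual: 163 days.
Total: 528 days.
528 mod 7 = 3, so 3 days before Thursday is Monday.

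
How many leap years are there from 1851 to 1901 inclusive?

Years divisible by 4: 1852, 1856, …, 1900 — 13 in all.
Of these, 1900 is divisible by 100 but not 400, so not leap.
Leap years: 13 − 1 = 12.

12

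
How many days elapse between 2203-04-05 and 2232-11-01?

10803

From April 5, 2203 to April 5, 2232: 29 years, of which 8 contain a Feb 29 — 21×365 + 8×366 = 10593 days.
April 2232: 30 − 5 = 25 days remain.
Then May (31), June (30), July (31), August (31), September (30), October (31): 31 + 30 + 31 + 31 + 30 + 31 = 184 days.
November 1, 2232: 1 day.
Residual: 210 days.
Total: 10803 days.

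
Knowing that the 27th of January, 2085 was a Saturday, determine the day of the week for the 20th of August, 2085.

Monday

January 2085: 31 − 27 = 4 days remain.
Then February 2085 (28), March (31), April (30), May (31), June (30), July (31): 28 + 31 + 30 + 31 + 30 + 31 = 181 days.
August 1–20, 2085: 20 days.
Total: 4 + 181 + 20 = 205 days.
205 mod 7 = 2, so 2 days after Saturday is Monday.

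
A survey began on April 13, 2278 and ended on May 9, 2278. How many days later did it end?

26

April 2278: 30 − 13 = 17 days remain.
May 1–9, 2278: 9 days.
Total: 17 + 9 = 26 days.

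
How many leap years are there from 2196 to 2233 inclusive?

Years divisible by 4 in [2196, 2233]: 2196, 2200, 2204, 2208, 2212, 2216, 2220, 2224, 2228, 2232.
Of these, 2200 is divisible by 100 but not 400, so not leap.
Leap years: 10 − 1 = 9.

9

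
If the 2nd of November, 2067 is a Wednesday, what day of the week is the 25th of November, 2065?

Wednesday

Count forward from the earlier date (November 25, 2065) to the later (November 2, 2067):
November 2065: 30 − 25 = 5 days remain.
Then 23 full months totalling 700 days.
November 1–2, 2067: 2 days.
Total: 5 + 700 + 2 = 707 days.
707 is a multiple of 7, so the 25th of November, 2065 falls on the same weekday: Wednesday.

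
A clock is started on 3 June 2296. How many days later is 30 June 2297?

Day-of-year of June 3, 2296: 155.
Day-of-year of June 30, 2297: 181.
2296 has 366 days, so 366 − 155 = 211 days remain in 2296.
Total: 211 + 181 = 392 days.

392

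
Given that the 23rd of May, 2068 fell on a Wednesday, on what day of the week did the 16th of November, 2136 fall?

Day-of-year of May 23, 2068: 144.
Day-of-year of November 16, 2136: 321.
2068 has 366 days, so 366 − 144 = 222 days remain in 2068.
Full years 2069–2135: 52 common + 15 leap = 52×365 + 15×366 = 24470 days.
Total: 222 + 24470 + 321 = 25013 days.
25013 mod 7 = 2, so 2 days after Wednesday is Friday.

Friday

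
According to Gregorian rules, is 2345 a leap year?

No

2345 is not a leap year.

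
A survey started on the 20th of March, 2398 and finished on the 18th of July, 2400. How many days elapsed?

851

March 2398: 31 − 20 = 11 days remain.
Then 27 full months totalling 822 days.
July 1–18, 2400: 18 days.
Total: 11 + 822 + 18 = 851 days.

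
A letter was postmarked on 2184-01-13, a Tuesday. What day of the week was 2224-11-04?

From January 13, 2184 to January 13, 2224: 40 years, of which 9 contain a Feb 29 — 31×365 + 9×366 = 14609 days.
(2200 is not a leap year (divisible by 100 but not 400).)
January 2224: 31 − 13 = 18 days remain.
Then 9 full months totalling 274 days.
November 1–4, 2224: 4 days.
Residual: 296 days.
Total: 14905 days.
14905 mod 7 = 2, so 2 days after Tuesday is Thursday.

Thursday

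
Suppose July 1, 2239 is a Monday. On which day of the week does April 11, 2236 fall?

Count forward from the earlier date (April 11, 2236) to the later (July 1, 2239):
Day-of-year of April 11, 2236: 102.
Day-of-year of July 1, 2239: 182.
2236 has 366 days, so 366 − 102 = 264 days remain in 2236.
Full years: 2237: 365; 2238: 365. Sum = 730.
Total: 264 + 730 + 182 = 1176 days.
1176 is a multiple of 7, so April 11, 2236 falls on the same weekday: Monday.

Monday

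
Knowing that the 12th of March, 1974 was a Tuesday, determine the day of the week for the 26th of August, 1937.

Count forward from the earlier date (August 26, 1937) to the later (March 12, 1974):
Day-of-year of August 26, 1937: 238.
Day-of-year of March 12, 1974: 71.
1937 has 365 days, so 365 − 238 = 127 days remain in 1937.
Full years 1938–1973: 27 common + 9 leap = 27×365 + 9×366 = 13149 days.
Total: 127 + 13149 + 71 = 13347 days.
13347 mod 7 = 5, so 5 days before Tuesday is Thursday.

Thursday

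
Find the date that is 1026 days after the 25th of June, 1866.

the 16th of April, 1869

Count 1026 days after June 25, 1866:
Day-of-year of June 25, 1866: 176.
Day-of-year of April 16, 1869: 106.
1866 has 365 days, so 365 − 176 = 189 days remain in 1866.
Full years: 1867: 365; 1868: 366. Sum = 731.
Total: 189 + 731 + 106 = 1026 days.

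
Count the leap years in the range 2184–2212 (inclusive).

Years divisible by 4 in [2184, 2212]: 2184, 2188, 2192, 2196, 2200, 2204, 2208, 2212.
Of these, 2200 is divisible by 100 but not 400, so not leap.
Leap years: 8 − 1 = 7.

7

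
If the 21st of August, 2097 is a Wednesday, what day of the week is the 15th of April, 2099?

Day-of-year of August 21, 2097: 233.
Day-of-year of April 15, 2099: 105.
2097 has 365 days, so 365 − 233 = 132 days remain in 2097.
Full years: 2098: 365. Sum = 365.
Total: 132 + 365 + 105 = 602 days.
602 is a multiple of 7, so the 15th of April, 2099 falls on the same weekday: Wednesday.

Wednesday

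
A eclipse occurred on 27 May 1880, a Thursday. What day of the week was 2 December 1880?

May 1880: 31 − 27 = 4 days remain.
Then June (30), July (31), August (31), September (30), October (31), November (30): 30 + 31 + 31 + 30 + 31 + 30 = 183 days.
December 1–2, 1880: 2 days.
Total: 4 + 183 + 2 = 189 days.
189 is a multiple of 7, so 2 December 1880 falls on the same weekday: Thursday.

Thursday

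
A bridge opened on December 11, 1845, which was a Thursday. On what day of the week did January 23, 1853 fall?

From December 11, 1845 to December 11, 1852: 7 years, of which 2 contain a Feb 29 — 5×365 + 2×366 = 2557 days.
December 1852: 31 − 11 = 20 days remain.
January 1–23, 1853: 23 days.
Residual: 43 days.
Total: 2600 days.
2600 mod 7 = 3, so 3 days after Thursday is Sunday.

Sunday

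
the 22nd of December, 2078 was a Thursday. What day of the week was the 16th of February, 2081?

Day-of-year of December 22, 2078: 356.
Day-of-year of February 16, 2081: 47.
2078 has 365 days, so 365 − 356 = 9 days remain in 2078.
Full years: 2079: 365; 2080: 366. Sum = 731.
Total: 9 + 731 + 47 = 787 days.
787 mod 7 = 3, so 3 days after Thursday is Sunday.

Sunday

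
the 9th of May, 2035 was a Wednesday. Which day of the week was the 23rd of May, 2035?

Wednesday

Within May 2035: 23 − 9 = 14 days.
14 is a multiple of 7, so the 23rd of May, 2035 falls on the same weekday: Wednesday.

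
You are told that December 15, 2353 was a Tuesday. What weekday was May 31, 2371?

From December 15, 2353 to December 15, 2370: 17 years, of which 4 contain a Feb 29 — 13×365 + 4×366 = 6209 days.
December 2370: 31 − 15 = 16 days remain.
Then January (31), February 2371 (28), March (31), April (30): 31 + 28 + 31 + 30 = 120 days.
May 1–31, 2371: 31 days.
Residual: 167 days.
Total: 6376 days.
6376 mod 7 = 6, so 6 days after Tuesday is Monday.

Monday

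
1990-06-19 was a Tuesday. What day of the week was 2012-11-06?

Day-of-year of June 19, 1990: 170.
Day-of-year of November 6, 2012: 311.
1990 has 365 days, so 365 − 170 = 195 days remain in 1990.
Full years 1991–2011: 16 common + 5 leap = 16×365 + 5×366 = 7670 days.
Total: 195 + 7670 + 311 = 8176 days.
8176 is a multiple of 7, so 2012-11-06 falls on the same weekday: Tuesday.

Tuesday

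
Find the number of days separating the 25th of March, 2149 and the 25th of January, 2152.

March 25, 2149 → March 25, 2150: 365 days.
March 25, 2150 → March 25, 2151: 365 days.
March 2151: 31 − 25 = 6 days remain.
Then 9 full months totalling 275 days.
January 1–25, 2152: 25 days.
Residual: 306 days.
Total: 1036 days.

1036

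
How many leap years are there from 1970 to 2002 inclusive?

Years divisible by 4 in [1970, 2002]: 1972, 1976, 1980, 1984, 1988, 1992, 1996, 2000.
2000 is divisible by 400, so still leap.
No century exceptions apply. Count: 8.

8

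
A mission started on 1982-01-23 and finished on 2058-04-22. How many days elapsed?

From January 23, 1982 to January 23, 2058: 76 years, of which 19 contain a Feb 29 — 57×365 + 19×366 = 27759 days.
(2000 is a leap year (divisible by 400).)
January 2058: 31 − 23 = 8 days remain.
Then February 2058 (28), March (31): 28 + 31 = 59 days.
April 1–22, 2058: 22 days.
Residual: 89 days.
Total: 27848 days.

27848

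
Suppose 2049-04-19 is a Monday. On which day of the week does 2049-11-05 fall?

Friday

April 2049: 30 − 19 = 11 days remain.
Then May (31), June (30), July (31), August (31), September (30), October (31): 31 + 30 + 31 + 31 + 30 + 31 = 184 days.
November 1–5, 2049: 5 days.
Total: 11 + 184 + 5 = 200 days.
200 mod 7 = 4, so 4 days after Monday is Friday.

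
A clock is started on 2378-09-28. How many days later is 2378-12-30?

93

September 2378: 30 − 28 = 2 days remain.
Then October (31), November (30): 31 + 30 = 61 days.
December 1–30, 2378: 30 days.
Total: 2 + 61 + 30 = 93 days.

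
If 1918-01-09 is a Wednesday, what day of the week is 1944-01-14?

Day-of-year of January 9, 1918: 9.
Day-of-year of January 14, 1944: 14.
1918 has 365 days, so 365 − 9 = 356 days remain in 1918.
Full years 1919–1943: 19 common + 6 leap = 19×365 + 6×366 = 9131 days.
Total: 356 + 9131 + 14 = 9501 days.
9501 mod 7 = 2, so 2 days after Wednesday is Friday.

Friday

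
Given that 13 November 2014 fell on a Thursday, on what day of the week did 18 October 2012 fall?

Thursday

Count forward from the earlier date (October 18, 2012) to the later (November 13, 2014):
October 18, 2012 → October 18, 2013: 365 days.
October 18, 2013 → October 18, 2014: 365 days.
October 2014: 31 − 18 = 13 days remain.
November 1–13, 2014: 13 days.
Residual: 26 days.
Total: 756 days.
756 is a multiple of 7, so 18 October 2012 falls on the same weekday: Thursday.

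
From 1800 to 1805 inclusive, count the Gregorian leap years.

1

Years divisible by 4 in [1800, 1805]: 1800, 1804.
Of these, 1800 is divisible by 100 but not 400, so not leap.
Leap years: 2 − 1 = 1.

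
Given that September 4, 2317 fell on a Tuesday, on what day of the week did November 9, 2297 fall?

Count forward from the earlier date (November 9, 2297) to the later (September 4, 2317):
From November 9, 2297 to November 9, 2316: 19 years, of which 4 contain a Feb 29 — 15×365 + 4×366 = 6939 days.
(2300 is not a leap year (divisible by 100 but not 400).)
November 2316: 30 − 9 = 21 days remain.
Then 9 full months totalling 274 days.
September 1–4, 2317: 4 days.
Residual: 299 days.
Total: 7238 days.
7238 is a multiple of 7, so November 9, 2297 falls on the same weekday: Tuesday.

Tuesday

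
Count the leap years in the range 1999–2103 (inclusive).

25

Years divisible by 4: 2000, 2004, …, 2100 — 26 in all.
Of these, 2100 is divisible by 100 but not 400, so not leap.
2000 is divisible by 400, so still leap.
Leap years: 26 − 1 = 25.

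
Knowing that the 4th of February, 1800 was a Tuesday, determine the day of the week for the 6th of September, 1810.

Thursday

From February 4, 1800 to February 4, 1810: 10 years, of which 2 contain a Feb 29 — 8×365 + 2×366 = 3652 days.
(1800 is not a leap year (divisible by 100 but not 400).)
February 1810: 28 − 4 = 24 days remain (1810 is not a leap year, so February has 28 days).
Then March (31), April (30), May (31), June (30), July (31), August (31): 31 + 30 + 31 + 30 + 31 + 31 = 184 days.
September 1–6, 1810: 6 days.
Residual: 214 days.
Total: 3866 days.
3866 mod 7 = 2, so 2 days after Tuesday is Thursday.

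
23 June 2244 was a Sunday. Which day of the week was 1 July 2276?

Saturday

From June 23, 2244 to June 23, 2276: 32 years, of which 8 contain a Feb 29 — 24×365 + 8×366 = 11688 days.
June 2276: 30 − 23 = 7 days remain.
July 1, 2276: 1 day.
Residual: 8 days.
Total: 11696 days.
11696 mod 7 = 6, so 6 days after Sunday is Saturday.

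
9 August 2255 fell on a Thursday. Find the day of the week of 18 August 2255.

Saturday

Within August 2255: 18 − 9 = 9 days.
9 mod 7 = 2, so 2 days after Thursday is Saturday.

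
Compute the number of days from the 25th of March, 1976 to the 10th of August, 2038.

From March 25, 1976 to March 25, 2038: 62 years, of which 15 contain a Feb 29 — 47×365 + 15×366 = 22645 days.
(2000 is a leap year (divisible by 400).)
March 2038: 31 − 25 = 6 days remain.
Then April (30), May (31), June (30), July (31): 30 + 31 + 30 + 31 = 122 days.
August 1–10, 2038: 10 days.
Residual: 138 days.
Total: 22783 days.

22783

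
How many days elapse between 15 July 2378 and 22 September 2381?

1165

Day-of-year of July 15, 2378: 196.
Day-of-year of September 22, 2381: 265.
2378 has 365 days, so 365 − 196 = 169 days remain in 2378.
Full years: 2379: 365; 2380: 366. Sum = 731.
Total: 169 + 731 + 265 = 1165 days.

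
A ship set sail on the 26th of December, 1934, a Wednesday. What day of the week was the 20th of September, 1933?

Wednesday

Count forward from the earlier date (September 20, 1933) to the later (December 26, 1934):
Day-of-year of September 20, 1933: 263.
Day-of-year of December 26, 1934: 360.
1933 has 365 days, so 365 − 263 = 102 days remain in 1933.
Total: 102 + 360 = 462 days.
462 is a multiple of 7, so the 20th of September, 1933 falls on the same weekday: Wednesday.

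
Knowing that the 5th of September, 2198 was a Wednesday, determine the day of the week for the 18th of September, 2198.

Tuesday

Within September 2198: 18 − 5 = 13 days.
13 mod 7 = 6, so 6 days after Wednesday is Tuesday.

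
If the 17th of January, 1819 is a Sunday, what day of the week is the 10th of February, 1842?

From January 17, 1819 to January 17, 1842: 23 years, of which 6 contain a Feb 29 — 17×365 + 6×366 = 8401 days.
January 1842: 31 − 17 = 14 days remain.
February 1–10, 1842: 10 days (1842 is not a leap year).
Residual: 24 days.
Total: 8425 days.
8425 mod 7 = 4, so 4 days after Sunday is Thursday.

Thursday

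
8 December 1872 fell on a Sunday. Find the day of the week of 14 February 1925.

Saturday

Day-of-year of December 8, 1872: 343.
Day-of-year of February 14, 1925: 45.
1872 has 366 days, so 366 − 343 = 23 days remain in 1872.
Full years 1873–1924: 40 common + 12 leap = 40×365 + 12×366 = 18992 days.
Total: 23 + 18992 + 45 = 19060 days.
19060 mod 7 = 6, so 6 days after Sunday is Saturday.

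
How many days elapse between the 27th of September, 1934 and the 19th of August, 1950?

5805

From September 27, 1934 to September 27, 1949: 15 years, of which 4 contain a Feb 29 — 11×365 + 4×366 = 5479 days.
September 1949: 30 − 27 = 3 days remain.
Then 10 full months totalling 304 days.
August 1–19, 1950: 19 days.
Residual: 326 days.
Total: 5805 days.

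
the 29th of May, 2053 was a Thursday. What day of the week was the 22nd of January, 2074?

Monday

From May 29, 2053 to May 29, 2073: 20 years, of which 5 contain a Feb 29 — 15×365 + 5×366 = 7305 days.
May 2073: 31 − 29 = 2 days remain.
Then June (30), July (31), August (31), September (30), October (31), November (30), December (31): 30 + 31 + 31 + 30 + 31 + 30 + 31 = 214 days.
January 1–22, 2074: 22 days.
Residual: 238 days.
Total: 7543 days.
7543 mod 7 = 4, so 4 days after Thursday is Monday.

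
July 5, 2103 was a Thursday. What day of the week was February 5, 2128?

Day-of-year of July 5, 2103: 186.
Day-of-year of February 5, 2128: 36.
2103 has 365 days, so 365 − 186 = 179 days remain in 2103.
Full years 2104–2127: 18 common + 6 leap = 18×365 + 6×366 = 8766 days.
Total: 179 + 8766 + 36 = 8981 days.
8981 is a multiple of 7, so February 5, 2128 falls on the same weekday: Thursday.

Thursday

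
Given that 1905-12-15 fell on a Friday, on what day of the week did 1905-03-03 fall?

Friday

Count forward from the earlier date (March 3, 1905) to the later (December 15, 1905):
March 1905: 31 − 3 = 28 days remain.
Then April (30), May (31), June (30), July (31), August (31), September (30), October (31), November (30): 30 + 31 + 30 + 31 + 31 + 30 + 31 + 30 = 244 days.
December 1–15, 1905: 15 days.
Total: 28 + 244 + 15 = 287 days.
287 is a multiple of 7, so 1905-03-03 falls on the same weekday: Friday.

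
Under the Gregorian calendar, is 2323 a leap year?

2323 is not a leap year.

No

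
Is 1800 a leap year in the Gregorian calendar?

1800 is not a leap year (divisible by 100 but not 400).

No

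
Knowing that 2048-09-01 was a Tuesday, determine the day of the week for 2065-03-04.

Wednesday

From September 1, 2048 to September 1, 2064: 16 years, of which 4 contain a Feb 29 — 12×365 + 4×366 = 5844 days.
September 2064: 30 − 1 = 29 days remain.
Then October (31), November (30), December (31), January (31), February 2065 (28): 31 + 30 + 31 + 31 + 28 = 151 days.
March 1–4, 2065: 4 days.
Residual: 184 days.
Total: 6028 days.
6028 mod 7 = 1, so 1 day after Tuesday is Wednesday.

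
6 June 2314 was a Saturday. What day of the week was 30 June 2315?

Wednesday

June 6, 2314 → June 6, 2315: 365 days.
Within June 2315: 30 − 6 = 24 days.
Total: 389 days.
389 mod 7 = 4, so 4 days after Saturday is Wednesday.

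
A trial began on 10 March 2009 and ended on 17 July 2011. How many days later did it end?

859

March 10, 2009 → March 10, 2010: 365 days.
March 10, 2010 → March 10, 2011: 365 days.
March 2011: 31 − 10 = 21 days remain.
Then April (30), May (31), June (30): 30 + 31 + 30 = 91 days.
July 1–17, 2011: 17 days.
Residual: 129 days.
Total: 859 days.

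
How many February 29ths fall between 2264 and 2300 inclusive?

Years divisible by 4 in [2264, 2300]: 2264, 2268, 2272, 2276, 2280, 2284, 2288, 2292, 2296, 2300.
Of these, 2300 is divisible by 100 but not 400, so not leap.
Leap years: 10 − 1 = 9.

9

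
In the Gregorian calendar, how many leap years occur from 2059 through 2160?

25

Years divisible by 4: 2060, 2064, …, 2160 — 26 in all.
Of these, 2100 is divisible by 100 but not 400, so not leap.
Leap years: 26 − 1 = 25.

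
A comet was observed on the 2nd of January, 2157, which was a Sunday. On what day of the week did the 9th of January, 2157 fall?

Sunday

Within January 2157: 9 − 2 = 7 days.
7 is a multiple of 7, so the 9th of January, 2157 falls on the same weekday: Sunday.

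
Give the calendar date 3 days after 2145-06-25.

2145-06-28

Count 3 days after June 25, 2145:
Within June 2145: 28 − 25 = 3 days.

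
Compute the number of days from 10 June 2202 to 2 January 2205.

937

Day-of-year of June 10, 2202: 161.
Day-of-year of January 2, 2205: 2.
2202 has 365 days, so 365 − 161 = 204 days remain in 2202.
Full years: 2203: 365; 2204: 366. Sum = 731.
Total: 204 + 731 + 2 = 937 days.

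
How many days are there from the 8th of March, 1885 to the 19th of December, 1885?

March 1885: 31 − 8 = 23 days remain.
Then April (30), May (31), June (30), July (31), August (31), September (30), October (31), November (30): 30 + 31 + 30 + 31 + 31 + 30 + 31 + 30 = 244 days.
December 1–19, 1885: 19 days.
Total: 23 + 244 + 19 = 286 days.

286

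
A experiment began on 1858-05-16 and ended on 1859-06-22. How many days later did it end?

May 16, 1858 → May 16, 1859: 365 days.
May 1859: 31 − 16 = 15 days remain.
June 1–22, 1859: 22 days.
Residual: 37 days.
Total: 402 days.

402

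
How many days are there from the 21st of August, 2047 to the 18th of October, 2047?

August 2047: 31 − 21 = 10 days remain.
Then September (30): 30 days.
October 1–18, 2047: 18 days.
Total: 10 + 30 + 18 = 58 days.

58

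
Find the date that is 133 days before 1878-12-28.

1878-08-17

Count 133 days before December 28, 1878:
August 1878: 31 − 17 = 14 days remain.
Then September (30), October (31), November (30): 30 + 31 + 30 = 91 days.
December 1–28, 1878: 28 days.
Total: 14 + 91 + 28 = 133 days.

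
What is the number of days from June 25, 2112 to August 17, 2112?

53

June 2112: 30 − 25 = 5 days remain.
Then July (31): 31 days.
August 1–17, 2112: 17 days.
Total: 5 + 31 + 17 = 53 days.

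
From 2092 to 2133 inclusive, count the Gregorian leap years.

Years divisible by 4 in [2092, 2133]: 2092, 2096, 2100, 2104, 2108, 2112, 2116, 2120, 2124, 2128, 2132.
Of these, 2100 is divisible by 100 but not 400, so not leap.
Leap years: 11 − 1 = 10.

10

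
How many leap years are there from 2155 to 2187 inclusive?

Years divisible by 4 in [2155, 2187]: 2156, 2160, 2164, 2168, 2172, 2176, 2180, 2184.
No century exceptions apply. Count: 8.

8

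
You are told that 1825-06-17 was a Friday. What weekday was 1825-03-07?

Count forward from the earlier date (March 7, 1825) to the later (June 17, 1825):
March 1825: 31 − 7 = 24 days remain.
Then April (30), May (31): 30 + 31 = 61 days.
June 1–17, 1825: 17 days.
Total: 24 + 61 + 17 = 102 days.
102 mod 7 = 4, so 4 days before Friday is Monday.

Monday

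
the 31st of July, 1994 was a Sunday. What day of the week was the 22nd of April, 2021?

Day-of-year of July 31, 1994: 212.
Day-of-year of April 22, 2021: 112.
1994 has 365 days, so 365 − 212 = 153 days remain in 1994.
Full years 1995–2020: 19 common + 7 leap = 19×365 + 7×366 = 9497 days.
Total: 153 + 9497 + 112 = 9762 days.
9762 mod 7 = 4, so 4 days after Sunday is Thursday.

Thursday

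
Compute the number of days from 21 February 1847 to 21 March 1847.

February 1847: 28 − 21 = 7 days remain (1847 is not a leap year, so February has 28 days).
March 1–21, 1847: 21 days.
Total: 7 + 21 = 28 days.

28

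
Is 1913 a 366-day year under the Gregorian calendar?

1913 is not a leap year.

No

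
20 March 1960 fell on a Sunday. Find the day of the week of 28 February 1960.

Sunday

Count forward from the earlier date (February 28, 1960) to the later (March 20, 1960):
February 1960: 29 − 28 = 1 day remains (1960 is a leap year, so February has 29 days).
March 1–20, 1960: 20 days.
Total: 1 + 20 = 21 days.
21 is a multiple of 7, so 28 February 1960 falls on the same weekday: Sunday.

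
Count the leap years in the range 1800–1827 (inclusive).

6

Years divisible by 4 in [1800, 1827]: 1800, 1804, 1808, 1812, 1816, 1820, 1824.
Of these, 1800 is divisible by 100 but not 400, so not leap.
Leap years: 7 − 1 = 6.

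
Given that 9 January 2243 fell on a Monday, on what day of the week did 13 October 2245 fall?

Day-of-year of January 9, 2243: 9.
Day-of-year of October 13, 2245: 286.
2243 has 365 days, so 365 − 9 = 356 days remain in 2243.
Full years: 2244: 366. Sum = 366.
Total: 356 + 366 + 286 = 1008 days.
1008 is a multiple of 7, so 13 October 2245 falls on the same weekday: Monday.

Monday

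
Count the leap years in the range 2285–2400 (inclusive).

Years divisible by 4: 2288, 2292, …, 2400 — 29 in all.
Of these, 2300 is divisible by 100 but not 400, so not leap.
2400 is divisible by 400, so still leap.
Leap years: 29 − 1 = 28.

28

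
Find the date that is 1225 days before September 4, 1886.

April 28, 1883

Count 1225 days before September 4, 1886:
April 28, 1883 → April 28, 1884: 366 days (1884 is a leap year).
April 28, 1884 → April 28, 1885: 365 days.
April 28, 1885 → April 28, 1886: 365 days.
April 1886: 30 − 28 = 2 days remain.
Then May (31), June (30), July (31), August (31): 31 + 30 + 31 + 31 = 123 days.
September 1–4, 1886: 4 days.
Residual: 129 days.
Total: 1225 days.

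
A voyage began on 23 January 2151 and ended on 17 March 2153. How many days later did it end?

784

January 23, 2151 → January 23, 2152: 365 days.
January 23, 2152 → January 23, 2153: 366 days (2152 is a leap year).
January 2153: 31 − 23 = 8 days remain.
Then February 2153 (28): 28 days.
March 1–17, 2153: 17 days.
Residual: 53 days.
Total: 784 days.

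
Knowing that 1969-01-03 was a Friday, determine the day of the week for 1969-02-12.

Wednesday

January 1969: 31 − 3 = 28 days remain.
February 1–12, 1969: 12 days (1969 is not a leap year).
Total: 28 + 12 = 40 days.
40 mod 7 = 5, so 5 days after Friday is Wednesday.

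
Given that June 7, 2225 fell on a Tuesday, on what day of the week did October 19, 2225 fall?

Wednesday

June 2225: 30 − 7 = 23 days remain.
Then July (31), August (31), September (30): 31 + 31 + 30 = 92 days.
October 1–19, 2225: 19 days.
Total: 23 + 92 + 19 = 134 days.
134 mod 7 = 1, so 1 day after Tuesday is Wednesday.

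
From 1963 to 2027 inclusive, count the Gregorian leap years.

Years divisible by 4: 1964, 1968, …, 2024 — 16 in all.
2000 is divisible by 400, so still leap.
No century exceptions apply. Count: 16.

16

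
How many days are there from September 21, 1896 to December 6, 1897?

441

Day-of-year of September 21, 1896: 265.
Day-of-year of December 6, 1897: 340.
1896 has 366 days, so 366 − 265 = 101 days remain in 1896.
Total: 101 + 340 = 441 days.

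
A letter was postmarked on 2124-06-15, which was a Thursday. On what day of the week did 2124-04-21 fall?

Count forward from the earlier date (April 21, 2124) to the later (June 15, 2124):
April 2124: 30 − 21 = 9 days remain.
Then May (31): 31 days.
June 1–15, 2124: 15 days.
Total: 9 + 31 + 15 = 55 days.
55 mod 7 = 6, so 6 days before Thursday is Friday.

Friday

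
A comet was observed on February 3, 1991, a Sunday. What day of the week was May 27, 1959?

Wednesday

Count forward from the earlier date (May 27, 1959) to the later (February 3, 1991):
From May 27, 1959 to May 27, 1990: 31 years, of which 8 contain a Feb 29 — 23×365 + 8×366 = 11323 days.
May 1990: 31 − 27 = 4 days remain.
Then June (30), July (31), August (31), September (30), October (31), November (30), December (31), January (31): 30 + 31 + 31 + 30 + 31 + 30 + 31 + 31 = 245 days.
February 1–3, 1991: 3 days (1991 is not a leap year).
Residual: 252 days.
Total: 11575 days.
11575 mod 7 = 4, so 4 days before Sunday is Wednesday.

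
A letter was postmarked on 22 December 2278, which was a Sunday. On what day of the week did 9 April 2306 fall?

From December 22, 2278 to December 22, 2305: 27 years, of which 6 contain a Feb 29 — 21×365 + 6×366 = 9861 days.
(2300 is not a leap year (divisible by 100 but not 400).)
December 2305: 31 − 22 = 9 days remain.
Then January (31), February 2306 (28), March (31): 31 + 28 + 31 = 90 days.
April 1–9, 2306: 9 days.
Residual: 108 days.
Total: 9969 days.
9969 mod 7 = 1, so 1 day after Sunday is Monday.

Monday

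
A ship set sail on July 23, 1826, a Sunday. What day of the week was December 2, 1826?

Saturday

July 1826: 31 − 23 = 8 days remain.
Then August (31), September (30), October (31), November (30): 31 + 30 + 31 + 30 = 122 days.
December 1–2, 1826: 2 days.
Total: 8 + 122 + 2 = 132 days.
132 mod 7 = 6, so 6 days after Sunday is Saturday.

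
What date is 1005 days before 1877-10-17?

1875-01-16

Count 1005 days before October 17, 1877:
January 1875: 31 − 16 = 15 days remain.
Then 32 full months totalling 973 days.
October 1–17, 1877: 17 days.
Total: 15 + 973 + 17 = 1005 days.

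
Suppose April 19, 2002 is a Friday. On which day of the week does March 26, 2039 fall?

Saturday

Day-of-year of April 19, 2002: 109.
Day-of-year of March 26, 2039: 85.
2002 has 365 days, so 365 − 109 = 256 days remain in 2002.
Full years 2003–2038: 27 common + 9 leap = 27×365 + 9×366 = 13149 days.
Total: 256 + 13149 + 85 = 13490 days.
13490 mod 7 = 1, so 1 day after Friday is Saturday.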